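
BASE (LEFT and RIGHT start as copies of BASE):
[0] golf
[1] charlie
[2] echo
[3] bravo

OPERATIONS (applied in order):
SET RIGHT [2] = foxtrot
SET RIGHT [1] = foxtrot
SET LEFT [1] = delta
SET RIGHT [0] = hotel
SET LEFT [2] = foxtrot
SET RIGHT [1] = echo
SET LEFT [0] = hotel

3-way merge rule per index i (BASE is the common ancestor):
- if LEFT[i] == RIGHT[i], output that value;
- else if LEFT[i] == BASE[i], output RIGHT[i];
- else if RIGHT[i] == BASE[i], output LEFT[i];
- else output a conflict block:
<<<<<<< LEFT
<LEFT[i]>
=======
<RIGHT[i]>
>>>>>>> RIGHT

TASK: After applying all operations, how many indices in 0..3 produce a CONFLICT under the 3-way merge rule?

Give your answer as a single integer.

Final LEFT:  [hotel, delta, foxtrot, bravo]
Final RIGHT: [hotel, echo, foxtrot, bravo]
i=0: L=hotel R=hotel -> agree -> hotel
i=1: BASE=charlie L=delta R=echo all differ -> CONFLICT
i=2: L=foxtrot R=foxtrot -> agree -> foxtrot
i=3: L=bravo R=bravo -> agree -> bravo
Conflict count: 1

Answer: 1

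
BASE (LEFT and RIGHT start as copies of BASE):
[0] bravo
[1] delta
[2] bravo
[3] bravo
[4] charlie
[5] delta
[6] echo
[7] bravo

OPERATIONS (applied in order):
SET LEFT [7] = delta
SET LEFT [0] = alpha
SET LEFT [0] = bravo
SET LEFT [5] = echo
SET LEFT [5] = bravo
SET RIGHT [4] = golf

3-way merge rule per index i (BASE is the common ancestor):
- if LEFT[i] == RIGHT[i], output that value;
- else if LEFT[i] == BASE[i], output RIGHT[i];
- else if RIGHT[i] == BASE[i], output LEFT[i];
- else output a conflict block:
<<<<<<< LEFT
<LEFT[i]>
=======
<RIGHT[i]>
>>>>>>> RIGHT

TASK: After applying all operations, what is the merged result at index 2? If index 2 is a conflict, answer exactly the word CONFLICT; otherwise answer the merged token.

Final LEFT:  [bravo, delta, bravo, bravo, charlie, bravo, echo, delta]
Final RIGHT: [bravo, delta, bravo, bravo, golf, delta, echo, bravo]
i=0: L=bravo R=bravo -> agree -> bravo
i=1: L=delta R=delta -> agree -> delta
i=2: L=bravo R=bravo -> agree -> bravo
i=3: L=bravo R=bravo -> agree -> bravo
i=4: L=charlie=BASE, R=golf -> take RIGHT -> golf
i=5: L=bravo, R=delta=BASE -> take LEFT -> bravo
i=6: L=echo R=echo -> agree -> echo
i=7: L=delta, R=bravo=BASE -> take LEFT -> delta
Index 2 -> bravo

Answer: bravo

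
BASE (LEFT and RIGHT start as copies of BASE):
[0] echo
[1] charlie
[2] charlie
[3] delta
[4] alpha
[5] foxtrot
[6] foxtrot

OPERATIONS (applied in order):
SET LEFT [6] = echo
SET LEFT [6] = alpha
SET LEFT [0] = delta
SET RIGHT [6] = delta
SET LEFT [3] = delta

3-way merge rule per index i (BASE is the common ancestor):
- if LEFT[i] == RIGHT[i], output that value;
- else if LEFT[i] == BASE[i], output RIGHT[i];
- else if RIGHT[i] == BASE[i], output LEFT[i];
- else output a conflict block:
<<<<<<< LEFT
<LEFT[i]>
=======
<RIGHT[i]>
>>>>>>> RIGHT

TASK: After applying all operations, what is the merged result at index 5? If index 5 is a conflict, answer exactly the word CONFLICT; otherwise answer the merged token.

Answer: foxtrot

Derivation:
Final LEFT:  [delta, charlie, charlie, delta, alpha, foxtrot, alpha]
Final RIGHT: [echo, charlie, charlie, delta, alpha, foxtrot, delta]
i=0: L=delta, R=echo=BASE -> take LEFT -> delta
i=1: L=charlie R=charlie -> agree -> charlie
i=2: L=charlie R=charlie -> agree -> charlie
i=3: L=delta R=delta -> agree -> delta
i=4: L=alpha R=alpha -> agree -> alpha
i=5: L=foxtrot R=foxtrot -> agree -> foxtrot
i=6: BASE=foxtrot L=alpha R=delta all differ -> CONFLICT
Index 5 -> foxtrot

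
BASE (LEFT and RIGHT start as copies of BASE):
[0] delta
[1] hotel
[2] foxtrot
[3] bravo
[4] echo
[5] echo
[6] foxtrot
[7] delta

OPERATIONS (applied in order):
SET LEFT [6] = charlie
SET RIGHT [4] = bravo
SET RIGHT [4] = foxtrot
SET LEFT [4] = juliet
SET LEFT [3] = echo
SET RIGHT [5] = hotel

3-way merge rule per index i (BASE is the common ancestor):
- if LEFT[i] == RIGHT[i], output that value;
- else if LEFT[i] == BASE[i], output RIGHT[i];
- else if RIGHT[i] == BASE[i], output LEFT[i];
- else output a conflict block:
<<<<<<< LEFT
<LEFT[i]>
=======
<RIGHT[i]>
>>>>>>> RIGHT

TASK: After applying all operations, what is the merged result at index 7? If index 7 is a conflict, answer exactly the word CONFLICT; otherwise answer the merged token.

Final LEFT:  [delta, hotel, foxtrot, echo, juliet, echo, charlie, delta]
Final RIGHT: [delta, hotel, foxtrot, bravo, foxtrot, hotel, foxtrot, delta]
i=0: L=delta R=delta -> agree -> delta
i=1: L=hotel R=hotel -> agree -> hotel
i=2: L=foxtrot R=foxtrot -> agree -> foxtrot
i=3: L=echo, R=bravo=BASE -> take LEFT -> echo
i=4: BASE=echo L=juliet R=foxtrot all differ -> CONFLICT
i=5: L=echo=BASE, R=hotel -> take RIGHT -> hotel
i=6: L=charlie, R=foxtrot=BASE -> take LEFT -> charlie
i=7: L=delta R=delta -> agree -> delta
Index 7 -> delta

Answer: delta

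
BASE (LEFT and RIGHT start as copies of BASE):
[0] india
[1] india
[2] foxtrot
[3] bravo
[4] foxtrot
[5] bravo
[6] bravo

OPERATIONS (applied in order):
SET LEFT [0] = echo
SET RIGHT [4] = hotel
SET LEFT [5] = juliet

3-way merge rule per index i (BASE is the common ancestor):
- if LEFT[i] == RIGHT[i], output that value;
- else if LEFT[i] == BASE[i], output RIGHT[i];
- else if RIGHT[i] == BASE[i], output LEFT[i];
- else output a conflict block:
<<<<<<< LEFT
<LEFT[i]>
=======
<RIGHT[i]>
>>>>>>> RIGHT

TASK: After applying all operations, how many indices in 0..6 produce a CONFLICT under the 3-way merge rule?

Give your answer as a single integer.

Final LEFT:  [echo, india, foxtrot, bravo, foxtrot, juliet, bravo]
Final RIGHT: [india, india, foxtrot, bravo, hotel, bravo, bravo]
i=0: L=echo, R=india=BASE -> take LEFT -> echo
i=1: L=india R=india -> agree -> india
i=2: L=foxtrot R=foxtrot -> agree -> foxtrot
i=3: L=bravo R=bravo -> agree -> bravo
i=4: L=foxtrot=BASE, R=hotel -> take RIGHT -> hotel
i=5: L=juliet, R=bravo=BASE -> take LEFT -> juliet
i=6: L=bravo R=bravo -> agree -> bravo
Conflict count: 0

Answer: 0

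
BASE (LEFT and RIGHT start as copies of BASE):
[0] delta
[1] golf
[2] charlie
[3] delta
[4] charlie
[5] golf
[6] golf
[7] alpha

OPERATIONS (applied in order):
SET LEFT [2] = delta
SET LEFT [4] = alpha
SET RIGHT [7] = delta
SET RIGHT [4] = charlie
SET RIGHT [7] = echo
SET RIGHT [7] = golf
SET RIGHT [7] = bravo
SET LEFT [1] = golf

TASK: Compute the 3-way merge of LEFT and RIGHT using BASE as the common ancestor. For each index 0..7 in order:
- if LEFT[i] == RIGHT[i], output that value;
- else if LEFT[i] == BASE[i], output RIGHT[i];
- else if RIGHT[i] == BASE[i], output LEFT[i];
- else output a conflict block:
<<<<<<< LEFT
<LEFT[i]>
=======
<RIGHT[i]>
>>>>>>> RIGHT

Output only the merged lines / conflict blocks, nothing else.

Final LEFT:  [delta, golf, delta, delta, alpha, golf, golf, alpha]
Final RIGHT: [delta, golf, charlie, delta, charlie, golf, golf, bravo]
i=0: L=delta R=delta -> agree -> delta
i=1: L=golf R=golf -> agree -> golf
i=2: L=delta, R=charlie=BASE -> take LEFT -> delta
i=3: L=delta R=delta -> agree -> delta
i=4: L=alpha, R=charlie=BASE -> take LEFT -> alpha
i=5: L=golf R=golf -> agree -> golf
i=6: L=golf R=golf -> agree -> golf
i=7: L=alpha=BASE, R=bravo -> take RIGHT -> bravo

Answer: delta
golf
delta
delta
alpha
golf
golf
bravo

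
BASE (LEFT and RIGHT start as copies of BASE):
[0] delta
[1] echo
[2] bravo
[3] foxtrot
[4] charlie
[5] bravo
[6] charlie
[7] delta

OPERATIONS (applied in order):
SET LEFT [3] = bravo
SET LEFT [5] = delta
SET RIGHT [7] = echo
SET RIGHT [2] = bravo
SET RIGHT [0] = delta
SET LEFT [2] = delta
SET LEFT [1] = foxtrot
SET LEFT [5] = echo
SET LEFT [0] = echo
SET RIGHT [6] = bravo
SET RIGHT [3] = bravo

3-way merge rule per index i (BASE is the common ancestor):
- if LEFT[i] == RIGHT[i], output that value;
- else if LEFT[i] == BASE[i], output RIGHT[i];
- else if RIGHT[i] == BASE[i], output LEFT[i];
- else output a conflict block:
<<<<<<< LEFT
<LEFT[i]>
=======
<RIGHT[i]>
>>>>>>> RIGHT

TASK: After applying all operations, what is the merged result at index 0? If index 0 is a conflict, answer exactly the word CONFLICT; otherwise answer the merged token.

Final LEFT:  [echo, foxtrot, delta, bravo, charlie, echo, charlie, delta]
Final RIGHT: [delta, echo, bravo, bravo, charlie, bravo, bravo, echo]
i=0: L=echo, R=delta=BASE -> take LEFT -> echo
i=1: L=foxtrot, R=echo=BASE -> take LEFT -> foxtrot
i=2: L=delta, R=bravo=BASE -> take LEFT -> delta
i=3: L=bravo R=bravo -> agree -> bravo
i=4: L=charlie R=charlie -> agree -> charlie
i=5: L=echo, R=bravo=BASE -> take LEFT -> echo
i=6: L=charlie=BASE, R=bravo -> take RIGHT -> bravo
i=7: L=delta=BASE, R=echo -> take RIGHT -> echo
Index 0 -> echo

Answer: echo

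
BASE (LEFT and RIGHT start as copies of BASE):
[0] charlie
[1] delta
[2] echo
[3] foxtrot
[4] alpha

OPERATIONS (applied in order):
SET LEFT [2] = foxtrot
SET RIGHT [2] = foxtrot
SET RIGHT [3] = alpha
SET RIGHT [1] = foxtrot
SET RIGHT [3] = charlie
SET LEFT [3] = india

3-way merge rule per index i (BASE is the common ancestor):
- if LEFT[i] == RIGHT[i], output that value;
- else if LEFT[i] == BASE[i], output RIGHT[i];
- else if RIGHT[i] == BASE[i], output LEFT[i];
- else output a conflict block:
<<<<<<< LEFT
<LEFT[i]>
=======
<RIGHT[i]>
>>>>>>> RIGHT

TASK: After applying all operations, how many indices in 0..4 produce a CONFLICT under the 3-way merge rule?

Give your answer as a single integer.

Final LEFT:  [charlie, delta, foxtrot, india, alpha]
Final RIGHT: [charlie, foxtrot, foxtrot, charlie, alpha]
i=0: L=charlie R=charlie -> agree -> charlie
i=1: L=delta=BASE, R=foxtrot -> take RIGHT -> foxtrot
i=2: L=foxtrot R=foxtrot -> agree -> foxtrot
i=3: BASE=foxtrot L=india R=charlie all differ -> CONFLICT
i=4: L=alpha R=alpha -> agree -> alpha
Conflict count: 1

Answer: 1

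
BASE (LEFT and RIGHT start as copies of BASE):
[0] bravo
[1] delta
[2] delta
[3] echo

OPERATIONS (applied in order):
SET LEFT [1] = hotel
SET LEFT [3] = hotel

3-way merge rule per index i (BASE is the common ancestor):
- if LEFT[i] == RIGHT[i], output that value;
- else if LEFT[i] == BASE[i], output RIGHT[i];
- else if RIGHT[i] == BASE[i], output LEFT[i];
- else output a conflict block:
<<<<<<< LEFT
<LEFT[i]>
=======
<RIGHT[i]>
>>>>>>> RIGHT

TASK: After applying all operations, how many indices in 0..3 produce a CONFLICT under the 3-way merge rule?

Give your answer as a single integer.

Final LEFT:  [bravo, hotel, delta, hotel]
Final RIGHT: [bravo, delta, delta, echo]
i=0: L=bravo R=bravo -> agree -> bravo
i=1: L=hotel, R=delta=BASE -> take LEFT -> hotel
i=2: L=delta R=delta -> agree -> delta
i=3: L=hotel, R=echo=BASE -> take LEFT -> hotel
Conflict count: 0

Answer: 0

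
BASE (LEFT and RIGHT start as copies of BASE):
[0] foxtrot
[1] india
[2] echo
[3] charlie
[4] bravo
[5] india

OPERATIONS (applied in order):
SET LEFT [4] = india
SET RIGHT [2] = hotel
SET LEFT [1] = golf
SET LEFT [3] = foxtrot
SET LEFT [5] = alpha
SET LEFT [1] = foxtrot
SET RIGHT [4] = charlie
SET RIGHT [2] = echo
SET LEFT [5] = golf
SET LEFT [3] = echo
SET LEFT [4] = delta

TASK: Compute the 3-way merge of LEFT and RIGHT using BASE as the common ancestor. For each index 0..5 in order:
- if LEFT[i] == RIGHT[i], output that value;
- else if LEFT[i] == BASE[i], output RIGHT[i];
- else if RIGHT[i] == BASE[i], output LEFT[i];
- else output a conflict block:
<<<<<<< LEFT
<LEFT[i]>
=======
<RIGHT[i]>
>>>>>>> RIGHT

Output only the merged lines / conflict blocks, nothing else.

Final LEFT:  [foxtrot, foxtrot, echo, echo, delta, golf]
Final RIGHT: [foxtrot, india, echo, charlie, charlie, india]
i=0: L=foxtrot R=foxtrot -> agree -> foxtrot
i=1: L=foxtrot, R=india=BASE -> take LEFT -> foxtrot
i=2: L=echo R=echo -> agree -> echo
i=3: L=echo, R=charlie=BASE -> take LEFT -> echo
i=4: BASE=bravo L=delta R=charlie all differ -> CONFLICT
i=5: L=golf, R=india=BASE -> take LEFT -> golf

Answer: foxtrot
foxtrot
echo
echo
<<<<<<< LEFT
delta
=======
charlie
>>>>>>> RIGHT
golf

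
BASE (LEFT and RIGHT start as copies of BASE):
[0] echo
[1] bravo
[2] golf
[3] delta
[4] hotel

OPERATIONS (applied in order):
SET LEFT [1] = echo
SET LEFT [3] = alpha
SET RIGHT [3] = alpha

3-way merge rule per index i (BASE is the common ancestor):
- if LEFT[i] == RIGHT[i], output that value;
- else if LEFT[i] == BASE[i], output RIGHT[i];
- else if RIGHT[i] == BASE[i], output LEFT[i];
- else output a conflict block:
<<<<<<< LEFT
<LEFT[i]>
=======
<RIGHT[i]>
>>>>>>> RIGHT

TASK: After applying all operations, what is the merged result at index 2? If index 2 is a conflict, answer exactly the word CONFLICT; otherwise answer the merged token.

Final LEFT:  [echo, echo, golf, alpha, hotel]
Final RIGHT: [echo, bravo, golf, alpha, hotel]
i=0: L=echo R=echo -> agree -> echo
i=1: L=echo, R=bravo=BASE -> take LEFT -> echo
i=2: L=golf R=golf -> agree -> golf
i=3: L=alpha R=alpha -> agree -> alpha
i=4: L=hotel R=hotel -> agree -> hotel
Index 2 -> golf

Answer: golf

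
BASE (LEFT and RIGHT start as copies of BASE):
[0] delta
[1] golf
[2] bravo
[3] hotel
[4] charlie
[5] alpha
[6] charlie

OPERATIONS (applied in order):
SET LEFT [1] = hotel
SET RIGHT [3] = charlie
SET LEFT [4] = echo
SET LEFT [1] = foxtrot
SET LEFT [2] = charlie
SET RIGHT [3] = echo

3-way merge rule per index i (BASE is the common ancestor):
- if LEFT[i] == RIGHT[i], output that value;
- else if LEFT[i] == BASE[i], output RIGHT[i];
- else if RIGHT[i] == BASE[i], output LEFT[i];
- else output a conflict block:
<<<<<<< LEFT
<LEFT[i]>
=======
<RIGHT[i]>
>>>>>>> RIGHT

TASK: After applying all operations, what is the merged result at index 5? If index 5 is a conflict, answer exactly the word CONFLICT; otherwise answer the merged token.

Answer: alpha

Derivation:
Final LEFT:  [delta, foxtrot, charlie, hotel, echo, alpha, charlie]
Final RIGHT: [delta, golf, bravo, echo, charlie, alpha, charlie]
i=0: L=delta R=delta -> agree -> delta
i=1: L=foxtrot, R=golf=BASE -> take LEFT -> foxtrot
i=2: L=charlie, R=bravo=BASE -> take LEFT -> charlie
i=3: L=hotel=BASE, R=echo -> take RIGHT -> echo
i=4: L=echo, R=charlie=BASE -> take LEFT -> echo
i=5: L=alpha R=alpha -> agree -> alpha
i=6: L=charlie R=charlie -> agree -> charlie
Index 5 -> alpha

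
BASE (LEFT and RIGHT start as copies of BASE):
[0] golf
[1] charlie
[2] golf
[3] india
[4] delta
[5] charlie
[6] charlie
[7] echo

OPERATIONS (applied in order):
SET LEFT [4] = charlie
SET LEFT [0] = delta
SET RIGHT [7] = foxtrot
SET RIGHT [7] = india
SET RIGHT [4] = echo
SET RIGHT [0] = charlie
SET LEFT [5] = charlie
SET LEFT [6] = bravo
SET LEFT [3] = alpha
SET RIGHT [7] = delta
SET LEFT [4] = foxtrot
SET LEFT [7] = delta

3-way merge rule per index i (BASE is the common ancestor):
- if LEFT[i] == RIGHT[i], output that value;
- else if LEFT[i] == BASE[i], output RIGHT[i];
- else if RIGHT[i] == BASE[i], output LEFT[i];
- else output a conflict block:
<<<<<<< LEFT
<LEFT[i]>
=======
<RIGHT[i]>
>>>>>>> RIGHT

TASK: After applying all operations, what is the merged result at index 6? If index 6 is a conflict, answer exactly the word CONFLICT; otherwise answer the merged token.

Final LEFT:  [delta, charlie, golf, alpha, foxtrot, charlie, bravo, delta]
Final RIGHT: [charlie, charlie, golf, india, echo, charlie, charlie, delta]
i=0: BASE=golf L=delta R=charlie all differ -> CONFLICT
i=1: L=charlie R=charlie -> agree -> charlie
i=2: L=golf R=golf -> agree -> golf
i=3: L=alpha, R=india=BASE -> take LEFT -> alpha
i=4: BASE=delta L=foxtrot R=echo all differ -> CONFLICT
i=5: L=charlie R=charlie -> agree -> charlie
i=6: L=bravo, R=charlie=BASE -> take LEFT -> bravo
i=7: L=delta R=delta -> agree -> delta
Index 6 -> bravo

Answer: bravo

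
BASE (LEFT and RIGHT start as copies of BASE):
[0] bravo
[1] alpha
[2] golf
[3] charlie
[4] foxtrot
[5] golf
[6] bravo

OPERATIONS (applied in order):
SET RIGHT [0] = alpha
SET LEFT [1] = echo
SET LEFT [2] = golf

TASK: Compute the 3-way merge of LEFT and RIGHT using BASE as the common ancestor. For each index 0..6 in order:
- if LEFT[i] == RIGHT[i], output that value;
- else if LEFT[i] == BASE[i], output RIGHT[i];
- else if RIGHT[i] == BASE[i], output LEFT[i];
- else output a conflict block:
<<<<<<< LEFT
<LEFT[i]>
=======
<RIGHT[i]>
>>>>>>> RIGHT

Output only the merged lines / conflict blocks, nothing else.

Answer: alpha
echo
golf
charlie
foxtrot
golf
bravo

Derivation:
Final LEFT:  [bravo, echo, golf, charlie, foxtrot, golf, bravo]
Final RIGHT: [alpha, alpha, golf, charlie, foxtrot, golf, bravo]
i=0: L=bravo=BASE, R=alpha -> take RIGHT -> alpha
i=1: L=echo, R=alpha=BASE -> take LEFT -> echo
i=2: L=golf R=golf -> agree -> golf
i=3: L=charlie R=charlie -> agree -> charlie
i=4: L=foxtrot R=foxtrot -> agree -> foxtrot
i=5: L=golf R=golf -> agree -> golf
i=6: L=bravo R=bravo -> agree -> bravo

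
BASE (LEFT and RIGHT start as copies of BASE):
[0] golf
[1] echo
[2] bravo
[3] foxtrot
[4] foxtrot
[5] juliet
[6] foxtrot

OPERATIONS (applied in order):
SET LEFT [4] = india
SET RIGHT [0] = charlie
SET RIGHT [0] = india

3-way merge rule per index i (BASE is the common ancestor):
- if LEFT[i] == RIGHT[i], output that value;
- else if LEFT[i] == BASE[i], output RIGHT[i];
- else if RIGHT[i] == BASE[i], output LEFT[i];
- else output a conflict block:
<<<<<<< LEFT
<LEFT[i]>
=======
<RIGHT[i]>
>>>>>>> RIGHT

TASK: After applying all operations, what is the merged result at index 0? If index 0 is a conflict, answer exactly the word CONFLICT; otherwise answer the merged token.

Answer: india

Derivation:
Final LEFT:  [golf, echo, bravo, foxtrot, india, juliet, foxtrot]
Final RIGHT: [india, echo, bravo, foxtrot, foxtrot, juliet, foxtrot]
i=0: L=golf=BASE, R=india -> take RIGHT -> india
i=1: L=echo R=echo -> agree -> echo
i=2: L=bravo R=bravo -> agree -> bravo
i=3: L=foxtrot R=foxtrot -> agree -> foxtrot
i=4: L=india, R=foxtrot=BASE -> take LEFT -> india
i=5: L=juliet R=juliet -> agree -> juliet
i=6: L=foxtrot R=foxtrot -> agree -> foxtrot
Index 0 -> india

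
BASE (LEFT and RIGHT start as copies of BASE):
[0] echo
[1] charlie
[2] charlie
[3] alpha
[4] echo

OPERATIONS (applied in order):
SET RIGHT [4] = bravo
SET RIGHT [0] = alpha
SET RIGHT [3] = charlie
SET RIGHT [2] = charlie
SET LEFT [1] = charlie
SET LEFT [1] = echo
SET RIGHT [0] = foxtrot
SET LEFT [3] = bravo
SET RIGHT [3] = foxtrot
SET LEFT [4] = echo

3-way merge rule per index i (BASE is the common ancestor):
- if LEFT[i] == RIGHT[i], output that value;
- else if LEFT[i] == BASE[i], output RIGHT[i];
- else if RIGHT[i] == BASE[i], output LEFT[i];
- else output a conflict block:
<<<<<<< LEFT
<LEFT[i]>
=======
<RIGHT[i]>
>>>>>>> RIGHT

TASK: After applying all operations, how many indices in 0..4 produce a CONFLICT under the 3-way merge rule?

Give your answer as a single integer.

Final LEFT:  [echo, echo, charlie, bravo, echo]
Final RIGHT: [foxtrot, charlie, charlie, foxtrot, bravo]
i=0: L=echo=BASE, R=foxtrot -> take RIGHT -> foxtrot
i=1: L=echo, R=charlie=BASE -> take LEFT -> echo
i=2: L=charlie R=charlie -> agree -> charlie
i=3: BASE=alpha L=bravo R=foxtrot all differ -> CONFLICT
i=4: L=echo=BASE, R=bravo -> take RIGHT -> bravo
Conflict count: 1

Answer: 1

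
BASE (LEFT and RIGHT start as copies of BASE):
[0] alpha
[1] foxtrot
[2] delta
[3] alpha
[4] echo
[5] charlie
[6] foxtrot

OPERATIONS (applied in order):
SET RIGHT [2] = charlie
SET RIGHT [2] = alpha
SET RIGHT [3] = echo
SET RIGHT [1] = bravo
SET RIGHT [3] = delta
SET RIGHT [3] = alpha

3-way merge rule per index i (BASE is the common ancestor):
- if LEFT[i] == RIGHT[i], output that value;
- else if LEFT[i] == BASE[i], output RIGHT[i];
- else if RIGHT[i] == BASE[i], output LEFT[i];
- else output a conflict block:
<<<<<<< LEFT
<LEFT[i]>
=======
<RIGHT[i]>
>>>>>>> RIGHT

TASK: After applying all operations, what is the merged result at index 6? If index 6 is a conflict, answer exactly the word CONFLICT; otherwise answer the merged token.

Final LEFT:  [alpha, foxtrot, delta, alpha, echo, charlie, foxtrot]
Final RIGHT: [alpha, bravo, alpha, alpha, echo, charlie, foxtrot]
i=0: L=alpha R=alpha -> agree -> alpha
i=1: L=foxtrot=BASE, R=bravo -> take RIGHT -> bravo
i=2: L=delta=BASE, R=alpha -> take RIGHT -> alpha
i=3: L=alpha R=alpha -> agree -> alpha
i=4: L=echo R=echo -> agree -> echo
i=5: L=charlie R=charlie -> agree -> charlie
i=6: L=foxtrot R=foxtrot -> agree -> foxtrot
Index 6 -> foxtrot

Answer: foxtrot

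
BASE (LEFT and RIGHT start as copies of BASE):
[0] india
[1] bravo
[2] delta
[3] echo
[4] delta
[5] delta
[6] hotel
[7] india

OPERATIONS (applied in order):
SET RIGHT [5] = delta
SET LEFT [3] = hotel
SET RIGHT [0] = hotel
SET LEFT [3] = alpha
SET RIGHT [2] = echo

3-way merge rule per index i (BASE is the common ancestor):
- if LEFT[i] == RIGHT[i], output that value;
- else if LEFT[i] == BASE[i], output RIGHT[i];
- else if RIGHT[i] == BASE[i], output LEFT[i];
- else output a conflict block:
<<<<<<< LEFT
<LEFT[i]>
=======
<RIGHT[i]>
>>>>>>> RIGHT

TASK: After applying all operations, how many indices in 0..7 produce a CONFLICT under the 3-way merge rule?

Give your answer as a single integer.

Final LEFT:  [india, bravo, delta, alpha, delta, delta, hotel, india]
Final RIGHT: [hotel, bravo, echo, echo, delta, delta, hotel, india]
i=0: L=india=BASE, R=hotel -> take RIGHT -> hotel
i=1: L=bravo R=bravo -> agree -> bravo
i=2: L=delta=BASE, R=echo -> take RIGHT -> echo
i=3: L=alpha, R=echo=BASE -> take LEFT -> alpha
i=4: L=delta R=delta -> agree -> delta
i=5: L=delta R=delta -> agree -> delta
i=6: L=hotel R=hotel -> agree -> hotel
i=7: L=india R=india -> agree -> india
Conflict count: 0

Answer: 0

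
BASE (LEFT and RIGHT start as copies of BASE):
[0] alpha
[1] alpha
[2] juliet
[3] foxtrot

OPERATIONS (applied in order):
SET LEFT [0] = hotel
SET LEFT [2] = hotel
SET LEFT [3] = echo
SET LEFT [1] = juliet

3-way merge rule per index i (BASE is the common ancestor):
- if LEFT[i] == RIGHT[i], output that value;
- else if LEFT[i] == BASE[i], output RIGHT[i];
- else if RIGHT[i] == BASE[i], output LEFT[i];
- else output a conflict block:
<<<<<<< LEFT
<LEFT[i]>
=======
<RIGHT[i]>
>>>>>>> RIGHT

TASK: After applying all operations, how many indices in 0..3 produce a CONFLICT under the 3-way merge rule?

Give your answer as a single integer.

Answer: 0

Derivation:
Final LEFT:  [hotel, juliet, hotel, echo]
Final RIGHT: [alpha, alpha, juliet, foxtrot]
i=0: L=hotel, R=alpha=BASE -> take LEFT -> hotel
i=1: L=juliet, R=alpha=BASE -> take LEFT -> juliet
i=2: L=hotel, R=juliet=BASE -> take LEFT -> hotel
i=3: L=echo, R=foxtrot=BASE -> take LEFT -> echo
Conflict count: 0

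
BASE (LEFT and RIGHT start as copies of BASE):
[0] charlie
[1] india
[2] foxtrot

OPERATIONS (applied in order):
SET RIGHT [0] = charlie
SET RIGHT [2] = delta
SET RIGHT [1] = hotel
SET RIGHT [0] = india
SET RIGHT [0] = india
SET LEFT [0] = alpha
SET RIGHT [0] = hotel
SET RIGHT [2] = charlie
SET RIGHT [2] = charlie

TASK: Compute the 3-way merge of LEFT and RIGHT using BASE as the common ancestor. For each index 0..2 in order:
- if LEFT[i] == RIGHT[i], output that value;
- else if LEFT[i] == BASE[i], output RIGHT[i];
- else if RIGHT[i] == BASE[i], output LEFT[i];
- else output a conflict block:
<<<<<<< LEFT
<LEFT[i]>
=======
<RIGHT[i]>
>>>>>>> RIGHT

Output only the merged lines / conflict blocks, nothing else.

Answer: <<<<<<< LEFT
alpha
=======
hotel
>>>>>>> RIGHT
hotel
charlie

Derivation:
Final LEFT:  [alpha, india, foxtrot]
Final RIGHT: [hotel, hotel, charlie]
i=0: BASE=charlie L=alpha R=hotel all differ -> CONFLICT
i=1: L=india=BASE, R=hotel -> take RIGHT -> hotel
i=2: L=foxtrot=BASE, R=charlie -> take RIGHT -> charlie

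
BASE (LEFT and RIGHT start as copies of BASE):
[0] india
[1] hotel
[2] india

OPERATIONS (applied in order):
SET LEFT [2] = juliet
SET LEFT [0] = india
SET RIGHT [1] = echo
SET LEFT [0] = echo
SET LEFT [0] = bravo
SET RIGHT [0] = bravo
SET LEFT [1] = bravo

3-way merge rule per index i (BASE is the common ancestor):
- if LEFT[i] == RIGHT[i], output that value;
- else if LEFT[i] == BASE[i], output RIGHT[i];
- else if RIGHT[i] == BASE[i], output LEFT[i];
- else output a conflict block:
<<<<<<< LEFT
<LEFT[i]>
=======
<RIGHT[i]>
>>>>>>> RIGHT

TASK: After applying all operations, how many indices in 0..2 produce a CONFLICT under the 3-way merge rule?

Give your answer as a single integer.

Final LEFT:  [bravo, bravo, juliet]
Final RIGHT: [bravo, echo, india]
i=0: L=bravo R=bravo -> agree -> bravo
i=1: BASE=hotel L=bravo R=echo all differ -> CONFLICT
i=2: L=juliet, R=india=BASE -> take LEFT -> juliet
Conflict count: 1

Answer: 1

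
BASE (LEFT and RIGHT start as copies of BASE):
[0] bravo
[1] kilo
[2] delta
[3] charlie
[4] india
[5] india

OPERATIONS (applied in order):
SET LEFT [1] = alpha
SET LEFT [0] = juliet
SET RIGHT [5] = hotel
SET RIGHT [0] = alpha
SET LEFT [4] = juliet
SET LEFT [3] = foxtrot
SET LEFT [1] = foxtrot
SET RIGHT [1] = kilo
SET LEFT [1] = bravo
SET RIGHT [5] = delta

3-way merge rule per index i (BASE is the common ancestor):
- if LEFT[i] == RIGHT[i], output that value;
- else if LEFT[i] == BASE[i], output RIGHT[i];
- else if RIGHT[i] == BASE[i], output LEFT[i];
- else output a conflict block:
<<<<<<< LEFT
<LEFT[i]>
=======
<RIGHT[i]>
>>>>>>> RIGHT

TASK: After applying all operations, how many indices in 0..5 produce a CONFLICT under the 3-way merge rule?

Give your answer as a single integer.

Final LEFT:  [juliet, bravo, delta, foxtrot, juliet, india]
Final RIGHT: [alpha, kilo, delta, charlie, india, delta]
i=0: BASE=bravo L=juliet R=alpha all differ -> CONFLICT
i=1: L=bravo, R=kilo=BASE -> take LEFT -> bravo
i=2: L=delta R=delta -> agree -> delta
i=3: L=foxtrot, R=charlie=BASE -> take LEFT -> foxtrot
i=4: L=juliet, R=india=BASE -> take LEFT -> juliet
i=5: L=india=BASE, R=delta -> take RIGHT -> delta
Conflict count: 1

Answer: 1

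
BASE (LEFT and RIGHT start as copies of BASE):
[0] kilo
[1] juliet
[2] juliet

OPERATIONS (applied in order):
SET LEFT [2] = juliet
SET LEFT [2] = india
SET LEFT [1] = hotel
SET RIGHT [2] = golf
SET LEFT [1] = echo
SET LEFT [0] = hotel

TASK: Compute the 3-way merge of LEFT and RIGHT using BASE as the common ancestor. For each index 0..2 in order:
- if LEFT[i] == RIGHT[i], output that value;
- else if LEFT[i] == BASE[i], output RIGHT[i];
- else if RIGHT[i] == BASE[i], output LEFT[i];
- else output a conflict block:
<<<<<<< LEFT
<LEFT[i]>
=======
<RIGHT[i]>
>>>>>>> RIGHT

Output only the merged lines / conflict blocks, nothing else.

Answer: hotel
echo
<<<<<<< LEFT
india
=======
golf
>>>>>>> RIGHT

Derivation:
Final LEFT:  [hotel, echo, india]
Final RIGHT: [kilo, juliet, golf]
i=0: L=hotel, R=kilo=BASE -> take LEFT -> hotel
i=1: L=echo, R=juliet=BASE -> take LEFT -> echo
i=2: BASE=juliet L=india R=golf all differ -> CONFLICT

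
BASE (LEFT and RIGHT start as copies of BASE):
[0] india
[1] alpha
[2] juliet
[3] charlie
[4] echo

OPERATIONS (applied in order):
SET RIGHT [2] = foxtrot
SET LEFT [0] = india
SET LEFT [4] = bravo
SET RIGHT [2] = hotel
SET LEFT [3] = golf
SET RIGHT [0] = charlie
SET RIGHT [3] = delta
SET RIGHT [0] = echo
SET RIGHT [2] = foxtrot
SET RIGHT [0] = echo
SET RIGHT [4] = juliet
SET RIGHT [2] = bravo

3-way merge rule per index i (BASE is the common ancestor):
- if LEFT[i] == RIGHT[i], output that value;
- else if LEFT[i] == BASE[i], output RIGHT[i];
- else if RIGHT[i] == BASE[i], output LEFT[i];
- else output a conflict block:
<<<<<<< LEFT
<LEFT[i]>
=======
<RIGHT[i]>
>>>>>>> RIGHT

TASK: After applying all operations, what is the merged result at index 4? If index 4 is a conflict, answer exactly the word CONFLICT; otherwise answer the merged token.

Answer: CONFLICT

Derivation:
Final LEFT:  [india, alpha, juliet, golf, bravo]
Final RIGHT: [echo, alpha, bravo, delta, juliet]
i=0: L=india=BASE, R=echo -> take RIGHT -> echo
i=1: L=alpha R=alpha -> agree -> alpha
i=2: L=juliet=BASE, R=bravo -> take RIGHT -> bravo
i=3: BASE=charlie L=golf R=delta all differ -> CONFLICT
i=4: BASE=echo L=bravo R=juliet all differ -> CONFLICT
Index 4 -> CONFLICT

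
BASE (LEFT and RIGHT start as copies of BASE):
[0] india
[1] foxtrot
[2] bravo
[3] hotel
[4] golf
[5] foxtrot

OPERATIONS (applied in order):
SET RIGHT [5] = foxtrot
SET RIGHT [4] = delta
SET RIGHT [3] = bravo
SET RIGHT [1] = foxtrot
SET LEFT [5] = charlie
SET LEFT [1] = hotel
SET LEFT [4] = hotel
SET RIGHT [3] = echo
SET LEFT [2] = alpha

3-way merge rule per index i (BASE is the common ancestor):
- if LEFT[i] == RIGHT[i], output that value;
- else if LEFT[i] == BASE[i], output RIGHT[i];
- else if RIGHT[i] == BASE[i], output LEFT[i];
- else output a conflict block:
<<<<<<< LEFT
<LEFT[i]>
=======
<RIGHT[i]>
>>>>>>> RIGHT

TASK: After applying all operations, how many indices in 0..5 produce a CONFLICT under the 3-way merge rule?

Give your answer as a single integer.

Answer: 1

Derivation:
Final LEFT:  [india, hotel, alpha, hotel, hotel, charlie]
Final RIGHT: [india, foxtrot, bravo, echo, delta, foxtrot]
i=0: L=india R=india -> agree -> india
i=1: L=hotel, R=foxtrot=BASE -> take LEFT -> hotel
i=2: L=alpha, R=bravo=BASE -> take LEFT -> alpha
i=3: L=hotel=BASE, R=echo -> take RIGHT -> echo
i=4: BASE=golf L=hotel R=delta all differ -> CONFLICT
i=5: L=charlie, R=foxtrot=BASE -> take LEFT -> charlie
Conflict count: 1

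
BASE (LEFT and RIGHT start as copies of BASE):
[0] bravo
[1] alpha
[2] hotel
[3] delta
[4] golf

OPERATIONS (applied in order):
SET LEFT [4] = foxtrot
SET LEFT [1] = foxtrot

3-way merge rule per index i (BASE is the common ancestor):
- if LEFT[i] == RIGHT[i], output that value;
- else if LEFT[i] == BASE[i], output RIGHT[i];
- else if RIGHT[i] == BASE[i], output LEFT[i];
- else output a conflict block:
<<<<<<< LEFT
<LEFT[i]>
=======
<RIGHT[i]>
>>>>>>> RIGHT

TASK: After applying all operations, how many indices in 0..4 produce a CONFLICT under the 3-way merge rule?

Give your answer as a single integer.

Answer: 0

Derivation:
Final LEFT:  [bravo, foxtrot, hotel, delta, foxtrot]
Final RIGHT: [bravo, alpha, hotel, delta, golf]
i=0: L=bravo R=bravo -> agree -> bravo
i=1: L=foxtrot, R=alpha=BASE -> take LEFT -> foxtrot
i=2: L=hotel R=hotel -> agree -> hotel
i=3: L=delta R=delta -> agree -> delta
i=4: L=foxtrot, R=golf=BASE -> take LEFT -> foxtrot
Conflict count: 0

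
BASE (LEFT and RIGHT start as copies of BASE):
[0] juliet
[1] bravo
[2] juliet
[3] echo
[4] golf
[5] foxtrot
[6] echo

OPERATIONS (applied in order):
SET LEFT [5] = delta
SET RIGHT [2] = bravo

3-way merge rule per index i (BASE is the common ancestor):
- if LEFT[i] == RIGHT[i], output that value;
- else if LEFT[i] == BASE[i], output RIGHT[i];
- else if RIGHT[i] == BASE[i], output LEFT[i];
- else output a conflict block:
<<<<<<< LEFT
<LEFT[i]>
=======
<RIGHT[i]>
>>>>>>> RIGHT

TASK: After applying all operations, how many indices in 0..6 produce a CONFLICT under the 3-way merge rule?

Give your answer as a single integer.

Final LEFT:  [juliet, bravo, juliet, echo, golf, delta, echo]
Final RIGHT: [juliet, bravo, bravo, echo, golf, foxtrot, echo]
i=0: L=juliet R=juliet -> agree -> juliet
i=1: L=bravo R=bravo -> agree -> bravo
i=2: L=juliet=BASE, R=bravo -> take RIGHT -> bravo
i=3: L=echo R=echo -> agree -> echo
i=4: L=golf R=golf -> agree -> golf
i=5: L=delta, R=foxtrot=BASE -> take LEFT -> delta
i=6: L=echo R=echo -> agree -> echo
Conflict count: 0

Answer: 0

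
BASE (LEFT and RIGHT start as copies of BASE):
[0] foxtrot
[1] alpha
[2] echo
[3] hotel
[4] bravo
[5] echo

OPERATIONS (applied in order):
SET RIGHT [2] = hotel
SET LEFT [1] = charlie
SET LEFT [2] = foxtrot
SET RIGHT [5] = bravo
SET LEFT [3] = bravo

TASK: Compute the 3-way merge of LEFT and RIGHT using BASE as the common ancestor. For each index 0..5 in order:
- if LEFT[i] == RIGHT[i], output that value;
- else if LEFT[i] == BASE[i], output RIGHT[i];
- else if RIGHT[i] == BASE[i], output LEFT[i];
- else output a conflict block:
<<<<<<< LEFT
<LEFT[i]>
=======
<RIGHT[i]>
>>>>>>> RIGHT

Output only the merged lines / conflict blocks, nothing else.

Answer: foxtrot
charlie
<<<<<<< LEFT
foxtrot
=======
hotel
>>>>>>> RIGHT
bravo
bravo
bravo

Derivation:
Final LEFT:  [foxtrot, charlie, foxtrot, bravo, bravo, echo]
Final RIGHT: [foxtrot, alpha, hotel, hotel, bravo, bravo]
i=0: L=foxtrot R=foxtrot -> agree -> foxtrot
i=1: L=charlie, R=alpha=BASE -> take LEFT -> charlie
i=2: BASE=echo L=foxtrot R=hotel all differ -> CONFLICT
i=3: L=bravo, R=hotel=BASE -> take LEFT -> bravo
i=4: L=bravo R=bravo -> agree -> bravo
i=5: L=echo=BASE, R=bravo -> take RIGHT -> bravo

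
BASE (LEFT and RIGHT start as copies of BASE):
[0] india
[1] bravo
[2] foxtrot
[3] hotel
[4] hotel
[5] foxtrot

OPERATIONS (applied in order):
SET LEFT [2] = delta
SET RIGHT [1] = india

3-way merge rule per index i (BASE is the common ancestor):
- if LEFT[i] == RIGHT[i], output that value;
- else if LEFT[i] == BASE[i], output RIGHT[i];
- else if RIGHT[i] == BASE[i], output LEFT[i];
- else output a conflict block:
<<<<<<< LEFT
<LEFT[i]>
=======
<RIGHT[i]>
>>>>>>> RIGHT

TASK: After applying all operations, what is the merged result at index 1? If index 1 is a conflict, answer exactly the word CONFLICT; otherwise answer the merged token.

Answer: india

Derivation:
Final LEFT:  [india, bravo, delta, hotel, hotel, foxtrot]
Final RIGHT: [india, india, foxtrot, hotel, hotel, foxtrot]
i=0: L=india R=india -> agree -> india
i=1: L=bravo=BASE, R=india -> take RIGHT -> india
i=2: L=delta, R=foxtrot=BASE -> take LEFT -> delta
i=3: L=hotel R=hotel -> agree -> hotel
i=4: L=hotel R=hotel -> agree -> hotel
i=5: L=foxtrot R=foxtrot -> agree -> foxtrot
Index 1 -> india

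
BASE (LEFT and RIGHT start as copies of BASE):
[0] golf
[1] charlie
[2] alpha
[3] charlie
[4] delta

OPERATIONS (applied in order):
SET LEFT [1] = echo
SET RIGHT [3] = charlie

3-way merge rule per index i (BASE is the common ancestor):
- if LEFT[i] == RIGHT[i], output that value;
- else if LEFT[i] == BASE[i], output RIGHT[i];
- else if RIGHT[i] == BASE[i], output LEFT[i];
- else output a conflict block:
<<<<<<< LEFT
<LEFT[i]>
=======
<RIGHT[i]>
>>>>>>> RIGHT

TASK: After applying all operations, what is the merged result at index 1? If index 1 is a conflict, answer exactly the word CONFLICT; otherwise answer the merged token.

Final LEFT:  [golf, echo, alpha, charlie, delta]
Final RIGHT: [golf, charlie, alpha, charlie, delta]
i=0: L=golf R=golf -> agree -> golf
i=1: L=echo, R=charlie=BASE -> take LEFT -> echo
i=2: L=alpha R=alpha -> agree -> alpha
i=3: L=charlie R=charlie -> agree -> charlie
i=4: L=delta R=delta -> agree -> delta
Index 1 -> echo

Answer: echo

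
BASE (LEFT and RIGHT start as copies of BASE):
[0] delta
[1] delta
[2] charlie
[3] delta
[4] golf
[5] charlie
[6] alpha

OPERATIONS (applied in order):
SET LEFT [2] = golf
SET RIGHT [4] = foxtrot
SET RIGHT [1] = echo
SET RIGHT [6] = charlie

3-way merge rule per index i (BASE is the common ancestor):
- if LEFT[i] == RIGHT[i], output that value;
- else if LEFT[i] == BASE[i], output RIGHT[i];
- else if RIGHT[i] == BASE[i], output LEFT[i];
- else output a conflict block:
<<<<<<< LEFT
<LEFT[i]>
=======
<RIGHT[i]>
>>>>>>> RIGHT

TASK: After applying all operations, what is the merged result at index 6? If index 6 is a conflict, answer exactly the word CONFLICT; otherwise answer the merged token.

Answer: charlie

Derivation:
Final LEFT:  [delta, delta, golf, delta, golf, charlie, alpha]
Final RIGHT: [delta, echo, charlie, delta, foxtrot, charlie, charlie]
i=0: L=delta R=delta -> agree -> delta
i=1: L=delta=BASE, R=echo -> take RIGHT -> echo
i=2: L=golf, R=charlie=BASE -> take LEFT -> golf
i=3: L=delta R=delta -> agree -> delta
i=4: L=golf=BASE, R=foxtrot -> take RIGHT -> foxtrot
i=5: L=charlie R=charlie -> agree -> charlie
i=6: L=alpha=BASE, R=charlie -> take RIGHT -> charlie
Index 6 -> charlie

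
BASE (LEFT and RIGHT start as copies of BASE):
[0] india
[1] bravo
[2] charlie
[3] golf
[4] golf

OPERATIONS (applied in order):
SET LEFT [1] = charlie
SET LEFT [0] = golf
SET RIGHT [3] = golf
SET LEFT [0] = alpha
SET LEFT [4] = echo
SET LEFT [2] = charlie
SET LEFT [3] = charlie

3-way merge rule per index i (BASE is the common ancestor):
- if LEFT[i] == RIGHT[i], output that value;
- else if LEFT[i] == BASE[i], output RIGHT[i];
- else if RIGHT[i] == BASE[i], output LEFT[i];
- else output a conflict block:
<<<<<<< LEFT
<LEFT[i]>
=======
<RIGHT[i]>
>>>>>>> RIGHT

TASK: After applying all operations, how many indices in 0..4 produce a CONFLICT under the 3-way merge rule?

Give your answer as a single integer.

Final LEFT:  [alpha, charlie, charlie, charlie, echo]
Final RIGHT: [india, bravo, charlie, golf, golf]
i=0: L=alpha, R=india=BASE -> take LEFT -> alpha
i=1: L=charlie, R=bravo=BASE -> take LEFT -> charlie
i=2: L=charlie R=charlie -> agree -> charlie
i=3: L=charlie, R=golf=BASE -> take LEFT -> charlie
i=4: L=echo, R=golf=BASE -> take LEFT -> echo
Conflict count: 0

Answer: 0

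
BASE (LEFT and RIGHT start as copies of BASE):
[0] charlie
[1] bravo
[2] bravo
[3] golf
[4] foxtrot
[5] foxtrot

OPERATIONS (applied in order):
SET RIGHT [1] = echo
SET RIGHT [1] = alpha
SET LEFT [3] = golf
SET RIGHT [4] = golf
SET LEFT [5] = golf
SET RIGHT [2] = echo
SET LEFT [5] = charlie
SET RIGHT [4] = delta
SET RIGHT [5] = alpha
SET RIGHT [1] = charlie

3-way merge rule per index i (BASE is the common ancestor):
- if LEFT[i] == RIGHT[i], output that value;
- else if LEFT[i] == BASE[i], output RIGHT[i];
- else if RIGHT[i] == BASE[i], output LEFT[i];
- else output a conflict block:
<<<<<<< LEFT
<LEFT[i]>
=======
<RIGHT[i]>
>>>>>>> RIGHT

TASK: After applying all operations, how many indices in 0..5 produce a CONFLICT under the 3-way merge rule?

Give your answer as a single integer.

Answer: 1

Derivation:
Final LEFT:  [charlie, bravo, bravo, golf, foxtrot, charlie]
Final RIGHT: [charlie, charlie, echo, golf, delta, alpha]
i=0: L=charlie R=charlie -> agree -> charlie
i=1: L=bravo=BASE, R=charlie -> take RIGHT -> charlie
i=2: L=bravo=BASE, R=echo -> take RIGHT -> echo
i=3: L=golf R=golf -> agree -> golf
i=4: L=foxtrot=BASE, R=delta -> take RIGHT -> delta
i=5: BASE=foxtrot L=charlie R=alpha all differ -> CONFLICT
Conflict count: 1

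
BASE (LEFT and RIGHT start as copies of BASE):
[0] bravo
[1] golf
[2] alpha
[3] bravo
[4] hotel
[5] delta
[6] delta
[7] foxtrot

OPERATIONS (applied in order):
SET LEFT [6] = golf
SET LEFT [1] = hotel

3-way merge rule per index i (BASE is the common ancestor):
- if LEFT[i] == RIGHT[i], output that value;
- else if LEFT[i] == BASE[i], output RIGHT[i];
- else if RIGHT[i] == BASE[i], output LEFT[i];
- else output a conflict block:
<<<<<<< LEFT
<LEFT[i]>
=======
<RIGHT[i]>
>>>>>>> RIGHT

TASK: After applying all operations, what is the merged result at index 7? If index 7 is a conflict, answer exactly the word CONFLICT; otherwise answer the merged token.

Final LEFT:  [bravo, hotel, alpha, bravo, hotel, delta, golf, foxtrot]
Final RIGHT: [bravo, golf, alpha, bravo, hotel, delta, delta, foxtrot]
i=0: L=bravo R=bravo -> agree -> bravo
i=1: L=hotel, R=golf=BASE -> take LEFT -> hotel
i=2: L=alpha R=alpha -> agree -> alpha
i=3: L=bravo R=bravo -> agree -> bravo
i=4: L=hotel R=hotel -> agree -> hotel
i=5: L=delta R=delta -> agree -> delta
i=6: L=golf, R=delta=BASE -> take LEFT -> golf
i=7: L=foxtrot R=foxtrot -> agree -> foxtrot
Index 7 -> foxtrot

Answer: foxtrot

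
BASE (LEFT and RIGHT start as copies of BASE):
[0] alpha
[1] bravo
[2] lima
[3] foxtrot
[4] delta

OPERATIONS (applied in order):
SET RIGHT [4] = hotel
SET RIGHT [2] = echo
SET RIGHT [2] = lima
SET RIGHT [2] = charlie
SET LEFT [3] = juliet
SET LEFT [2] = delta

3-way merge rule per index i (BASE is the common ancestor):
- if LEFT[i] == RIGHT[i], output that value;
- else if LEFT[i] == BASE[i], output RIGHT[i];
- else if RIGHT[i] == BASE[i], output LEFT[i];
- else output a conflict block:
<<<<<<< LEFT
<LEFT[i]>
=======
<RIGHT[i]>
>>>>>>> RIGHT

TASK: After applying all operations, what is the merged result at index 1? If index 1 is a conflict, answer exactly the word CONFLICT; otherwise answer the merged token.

Answer: bravo

Derivation:
Final LEFT:  [alpha, bravo, delta, juliet, delta]
Final RIGHT: [alpha, bravo, charlie, foxtrot, hotel]
i=0: L=alpha R=alpha -> agree -> alpha
i=1: L=bravo R=bravo -> agree -> bravo
i=2: BASE=lima L=delta R=charlie all differ -> CONFLICT
i=3: L=juliet, R=foxtrot=BASE -> take LEFT -> juliet
i=4: L=delta=BASE, R=hotel -> take RIGHT -> hotel
Index 1 -> bravo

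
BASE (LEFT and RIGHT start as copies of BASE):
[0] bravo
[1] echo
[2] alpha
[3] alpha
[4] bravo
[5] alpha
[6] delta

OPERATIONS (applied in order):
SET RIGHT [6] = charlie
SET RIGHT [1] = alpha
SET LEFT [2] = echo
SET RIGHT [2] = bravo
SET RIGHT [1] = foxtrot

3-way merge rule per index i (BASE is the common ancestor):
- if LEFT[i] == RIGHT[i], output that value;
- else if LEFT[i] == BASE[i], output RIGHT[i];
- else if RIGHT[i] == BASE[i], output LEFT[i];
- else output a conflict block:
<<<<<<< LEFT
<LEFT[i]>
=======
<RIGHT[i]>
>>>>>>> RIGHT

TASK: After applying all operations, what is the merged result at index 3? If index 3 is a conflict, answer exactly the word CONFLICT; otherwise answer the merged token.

Answer: alpha

Derivation:
Final LEFT:  [bravo, echo, echo, alpha, bravo, alpha, delta]
Final RIGHT: [bravo, foxtrot, bravo, alpha, bravo, alpha, charlie]
i=0: L=bravo R=bravo -> agree -> bravo
i=1: L=echo=BASE, R=foxtrot -> take RIGHT -> foxtrot
i=2: BASE=alpha L=echo R=bravo all differ -> CONFLICT
i=3: L=alpha R=alpha -> agree -> alpha
i=4: L=bravo R=bravo -> agree -> bravo
i=5: L=alpha R=alpha -> agree -> alpha
i=6: L=delta=BASE, R=charlie -> take RIGHT -> charlie
Index 3 -> alpha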